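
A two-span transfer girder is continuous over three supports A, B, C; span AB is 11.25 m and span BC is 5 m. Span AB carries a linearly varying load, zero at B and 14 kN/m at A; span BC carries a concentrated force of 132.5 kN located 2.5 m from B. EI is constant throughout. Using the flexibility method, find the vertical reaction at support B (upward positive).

Take M_B as the redundant. Released structure: two simple spans AB and BC with a hinge at B.
Rotations at B on the released spans (each span's end-slope, ×1/EI):
  span AB: triangular load, peak 14: 7w₀L³/(360EI) = 387.6/EI
  span BC: point load 132.5 at a = 2.5: Pab(L + b)/(6LEI) = 207/EI
  relative rotation θ_0 = (387.6 + 207)/EI = 594.6/EI
A unit hogging moment at B produces rotation L₁/(3EI) + L₂/(3EI) = 5.417/EI.
Slope continuity at B: θ_0 = M_B·5.417/EI, so M_B = 594.6/5.417 = 109.8 kN·m (hogging).
Span AB, ΣM about A with M_B applied at B: R_B^{AB}·11.25 = 295.3 + 109.8, so R_B^{AB} = 36.01 kN and R_A = 78.75 − 36.01 = 42.74 kN.
Span BC, ΣM about C: R_B^{BC}·5 = 331.2 + 109.8, so R_B^{BC} = 88.21 kN and R_C = 132.5 − 88.21 = 44.29 kN.
R_B = 36.01 + 88.21 = 124.2 kN.

R_B = 124.2 kN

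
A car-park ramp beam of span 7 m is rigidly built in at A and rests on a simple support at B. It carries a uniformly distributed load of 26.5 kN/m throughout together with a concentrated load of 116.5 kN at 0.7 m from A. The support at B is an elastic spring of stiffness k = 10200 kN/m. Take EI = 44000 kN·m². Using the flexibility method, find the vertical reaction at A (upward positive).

R_A = 233.3 kN

Remove the prop at B; the released (primary) structure is a cantilever built in at A.
Downward deflection at the released point B due to the loads:
  UDL 26.5: wL⁴/(8EI) = 7953/EI
  point load 116.5 at a = 0.7: Pa²(3L − a)/(6EI) = 193.1/EI
  δ_0 = 8146/EI
Flexibility coefficient — unit upward force at B: δ_{BB} = L³/(3EI) = 114.3/EI.
With EI = 44000 kN·m²: δ_0 = 0.18515 m and δ_{BB} = 0.002598 m/kN.
Compatibility — the spring shortens by R_B/k under the reaction it provides: δ_0 − R_B·δ_{BB} = R_B/k. With 1/k = 0.000098 m/kN, R_B = δ_0 / (δ_{BB} + 1/k) = 0.18515 / (0.002598 + 0.000098) = 68.66 kN.
Vertical equilibrium: R_A = ΣP − R_B = 302 − 68.66 = 233.3 kN.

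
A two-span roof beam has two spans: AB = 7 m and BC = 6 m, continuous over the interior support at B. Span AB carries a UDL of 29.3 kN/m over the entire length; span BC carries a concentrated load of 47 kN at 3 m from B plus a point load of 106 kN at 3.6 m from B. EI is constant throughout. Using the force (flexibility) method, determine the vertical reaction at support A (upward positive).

R_A = 78.21 kN

Take M_B as the redundant. Released structure: two simple spans AB and BC with a hinge at B.
Discontinuity in slope at B on the released structure — sum the simple-span end rotations:
  span AB: UDL 29.3: wL³/(24EI) = 418.7/EI
  span BC: point load 47 at a = 3: Pab(L + b)/(6LEI) = 105.8/EI
  span BC: point load 106 at a = 3.6: Pab(L + b)/(6LEI) = 213.7/EI
  relative rotation θ_0 = (418.7 + 319.4)/EI = 738.2/EI
A unit hogging moment at B produces rotation L₁/(3EI) + L₂/(3EI) = 4.333/EI.
Compatibility: M_B·(L₁+L₂)/(3EI) = θ_0, giving M_B = 170.4 kN·m (hogging).
Span AB, ΣM about A with M_B applied at B: R_B^{AB}·7 = 717.9 + 170.4, so R_B^{AB} = 126.9 kN and R_A = 205.1 − 126.9 = 78.21 kN.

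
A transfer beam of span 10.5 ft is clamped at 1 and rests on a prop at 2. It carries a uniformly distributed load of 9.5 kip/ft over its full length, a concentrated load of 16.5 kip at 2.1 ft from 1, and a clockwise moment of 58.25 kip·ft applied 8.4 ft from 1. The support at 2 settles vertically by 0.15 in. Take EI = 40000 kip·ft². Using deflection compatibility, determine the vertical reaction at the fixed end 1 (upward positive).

R_1 = 71.23 kip

Take the reaction at 2 as the redundant and release it; the primary structure is a cantilever fixed at 1.
Primary-structure tip deflection at 2 by superposition:
  UDL 9.5: wL⁴/(8EI) = 14434/EI
  point load 16.5 at a = 2.1: Pa²(3L − a)/(6EI) = 356.5/EI
  clockwise couple 58.25 at a = 8.4: M₀a(2L − a)/(2EI) = 3083/EI
  δ_0 = 17873/EI
Tip deflection under a unit load at 2: L³/(3EI) = 385.9/EI.
With EI = 40000 kip·ft²: δ_0 = 0.44683 ft and δ_{22} = 0.009647 ft/kip.
Compatibility — the beam at 2 must follow the support down by 0.0125 ft: δ_0 − R_2·δ_{22} = 0.0125, so R_2 = (0.44683 − 0.0125)/0.009647 = 45.02 kip.
Vertical equilibrium: R_1 = ΣP − R_2 = 116.2 − 45.02 = 71.23 kip.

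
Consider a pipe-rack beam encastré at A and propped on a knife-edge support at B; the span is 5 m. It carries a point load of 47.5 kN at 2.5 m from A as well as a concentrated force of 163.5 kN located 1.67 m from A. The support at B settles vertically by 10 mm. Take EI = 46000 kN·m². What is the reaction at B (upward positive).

Release the roller at B. Primary structure: cantilever fixed at A.
Downward deflection at the released point B due to the loads:
  point load 47.5 at a = 2.5: Pa²(3L − a)/(6EI) = 618.5/EI
  point load 163.5 at a = 1.67: Pa²(3L − a)/(6EI) = 1013/EI
  δ_0 = 1632/EI
Flexibility coefficient — unit upward force at B: δ_{BB} = L³/(3EI) = 41.67/EI.
With EI = 46000 kN·m²: δ_0 = 0.035468 m and δ_{BB} = 0.000906 m/kN.
Compatibility — the beam at B must follow the support down by 0.01 m: δ_0 − R_B·δ_{BB} = 0.01, so R_B = (0.035468 − 0.01)/0.000906 = 28.12 kN.

R_B = 28.12 kN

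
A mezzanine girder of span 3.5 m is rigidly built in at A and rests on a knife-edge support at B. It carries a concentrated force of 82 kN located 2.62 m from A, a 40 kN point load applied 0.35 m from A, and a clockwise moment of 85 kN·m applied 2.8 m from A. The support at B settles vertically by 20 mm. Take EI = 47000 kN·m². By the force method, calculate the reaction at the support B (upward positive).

R_B = 21.5 kN

Choose R_B as the redundant. The primary structure is the cantilever fixed at A.
Primary-structure tip deflection at B by superposition:
  point load 82 at a = 2.62: Pa²(3L − a)/(6EI) = 739.3/EI
  point load 40 at a = 0.35: Pa²(3L − a)/(6EI) = 8.289/EI
  clockwise couple 85 at a = 2.8: M₀a(2L − a)/(2EI) = 499.8/EI
  δ_0 = 1247/EI
Tip deflection under a unit load at B: L³/(3EI) = 14.29/EI.
With EI = 47000 kN·m²: δ_0 = 0.026539 m and δ_{BB} = 0.000304 m/kN.
Compatibility — the beam at B must follow the support down by 0.02 m: δ_0 − R_B·δ_{BB} = 0.02, so R_B = (0.026539 − 0.02)/0.000304 = 21.5 kN.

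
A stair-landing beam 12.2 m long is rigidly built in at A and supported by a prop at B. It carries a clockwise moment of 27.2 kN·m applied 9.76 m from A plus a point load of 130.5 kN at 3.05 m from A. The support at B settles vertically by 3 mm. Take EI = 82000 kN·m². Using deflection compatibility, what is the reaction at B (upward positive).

Remove the prop at B; the released (primary) structure is a cantilever built in at A.
Free-end deflection of the primary structure under the applied loading (downward +):
  clockwise couple 27.2 at a = 9.76: M₀a(2L − a)/(2EI) = 1943/EI
  point load 130.5 at a = 3.05: Pa²(3L − a)/(6EI) = 6788/EI
  δ_0 = 8731/EI
Tip deflection under a unit load at B: L³/(3EI) = 605.3/EI.
With EI = 82000 kN·m²: δ_0 = 0.10648 m and δ_{BB} = 0.007381 m/kN.
Compatibility — the beam at B must follow the support down by 0.003 m: δ_0 − R_B·δ_{BB} = 0.003, so R_B = (0.10648 − 0.003)/0.007381 = 14.02 kN.

R_B = 14.02 kN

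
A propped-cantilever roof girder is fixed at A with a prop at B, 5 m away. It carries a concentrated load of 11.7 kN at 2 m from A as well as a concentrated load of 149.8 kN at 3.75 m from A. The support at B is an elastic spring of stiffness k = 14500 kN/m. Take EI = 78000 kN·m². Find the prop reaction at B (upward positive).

Choose R_B as the redundant. The primary structure is the cantilever fixed at A.
Downward deflection at the released point B due to the loads:
  point load 11.7 at a = 2: Pa²(3L − a)/(6EI) = 101.4/EI
  point load 149.8 at a = 3.75: Pa²(3L − a)/(6EI) = 3950/EI
  δ_0 = 4051/EI
Flexibility coefficient — unit upward force at B: δ_{BB} = L³/(3EI) = 41.67/EI.
With EI = 78000 kN·m²: δ_0 = 0.051939 m and δ_{BB} = 0.000534 m/kN.
Compatibility — the spring shortens by R_B/k under the reaction it provides: δ_0 − R_B·δ_{BB} = R_B/k. With 1/k = 0.000069 m/kN, R_B = δ_0 / (δ_{BB} + 1/k) = 0.051939 / (0.000534 + 0.000069) = 86.11 kN.

R_B = 86.11 kN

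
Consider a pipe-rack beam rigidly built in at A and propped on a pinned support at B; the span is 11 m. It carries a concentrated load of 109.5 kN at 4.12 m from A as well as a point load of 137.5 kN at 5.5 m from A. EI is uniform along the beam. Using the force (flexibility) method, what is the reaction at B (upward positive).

R_B = 63.13 kN

Release the roller at B. Primary structure: cantilever fixed at A.
Downward deflection at the released point B due to the loads:
  point load 109.5 at a = 4.12: Pa²(3L − a)/(6EI) = 8947/EI
  point load 137.5 at a = 5.5: Pa²(3L − a)/(6EI) = 19064/EI
  δ_0 = 28010/EI
Tip deflection under a unit load at B: L³/(3EI) = 443.7/EI.
The prop prevents deflection at B: R_B = δ_0/δ_{BB} = 28010/443.7 = 63.13 kN.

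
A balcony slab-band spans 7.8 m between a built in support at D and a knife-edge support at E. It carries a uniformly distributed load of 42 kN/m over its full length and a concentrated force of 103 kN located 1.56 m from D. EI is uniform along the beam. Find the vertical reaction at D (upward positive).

R_D = 302 kN

Remove the prop at E; the released (primary) structure is a cantilever built in at D.
Free-end deflection of the primary structure under the applied loading (downward +):
  UDL 42: wL⁴/(8EI) = 19433/EI
  point load 103 at a = 1.56: Pa²(3L − a)/(6EI) = 912.4/EI
  δ_0 = 20345/EI
Tip deflection under a unit load at E: L³/(3EI) = 158.2/EI.
The prop prevents deflection at E: R_E = δ_0/δ_{EE} = 20345/158.2 = 128.6 kN.
Vertical equilibrium: R_D = ΣP − R_E = 430.6 − 128.6 = 302 kN.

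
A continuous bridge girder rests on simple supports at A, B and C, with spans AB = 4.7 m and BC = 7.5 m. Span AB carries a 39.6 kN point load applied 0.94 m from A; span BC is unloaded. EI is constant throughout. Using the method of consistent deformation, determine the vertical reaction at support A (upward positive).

Take M_B as the redundant. Released structure: two simple spans AB and BC with a hinge at B.
Discontinuity in slope at B on the released structure — sum the simple-span end rotations:
  span AB: point load 39.6 at a = 0.94: Pab(L + a)/(6LEI) = 27.99/EI
  relative rotation θ_0 = (27.99 + 0)/EI = 27.99/EI
A unit hogging moment at B produces rotation L₁/(3EI) + L₂/(3EI) = 4.067/EI.
Compatibility: M_B·(L₁+L₂)/(3EI) = θ_0, giving M_B = 6.883 kN·m (hogging).
Span AB, ΣM about A with M_B applied at B: R_B^{AB}·4.7 = 37.22 + 6.883, so R_B^{AB} = 9.385 kN and R_A = 39.6 − 9.385 = 30.22 kN.

R_A = 30.22 kN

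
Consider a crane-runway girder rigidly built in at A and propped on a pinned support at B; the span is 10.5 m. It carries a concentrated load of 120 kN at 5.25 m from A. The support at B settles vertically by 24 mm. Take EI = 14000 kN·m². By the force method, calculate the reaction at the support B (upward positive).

Take the reaction at B as the redundant and release it; the primary structure is a cantilever fixed at A.
Free-end deflection of the primary structure under the applied loading (downward +):
  point load 120 at a = 5.25: Pa²(3L − a)/(6EI) = 14470/EI
Flexibility coefficient — unit upward force at B: δ_{BB} = L³/(3EI) = 385.9/EI.
With EI = 14000 kN·m²: δ_0 = 1.0336 m and δ_{BB} = 0.027563 m/kN.
Compatibility — the beam at B must follow the support down by 0.024 m: δ_0 − R_B·δ_{BB} = 0.024, so R_B = (1.0336 − 0.024)/0.027563 = 36.63 kN.

R_B = 36.63 kN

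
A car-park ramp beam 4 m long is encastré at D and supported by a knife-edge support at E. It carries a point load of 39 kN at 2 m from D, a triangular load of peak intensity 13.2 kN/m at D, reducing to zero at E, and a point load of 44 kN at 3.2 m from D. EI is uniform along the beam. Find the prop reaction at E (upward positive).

Remove the prop at E; the released (primary) structure is a cantilever built in at D.
Primary-structure tip deflection at E by superposition:
  point load 39 at a = 2: Pa²(3L − a)/(6EI) = 260/EI
  triangular load, peak 13.2 at the fixed end: w₀L⁴/(30EI) = 112.6/EI
  point load 44 at a = 3.2: Pa²(3L − a)/(6EI) = 660.8/EI
  δ_0 = 1033/EI
Flexibility coefficient — unit upward force at E: δ_{EE} = L³/(3EI) = 21.33/EI.
Compatibility at E: δ_0 − R_E·δ_{EE} = 0, so R_E = 1033/21.33 = 48.44 kN.

R_E = 48.44 kN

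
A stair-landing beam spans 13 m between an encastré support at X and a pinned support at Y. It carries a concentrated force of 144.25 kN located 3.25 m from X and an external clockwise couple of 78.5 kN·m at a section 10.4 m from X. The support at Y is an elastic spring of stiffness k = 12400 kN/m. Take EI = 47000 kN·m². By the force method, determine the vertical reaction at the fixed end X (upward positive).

R_X = 123.3 kN

Remove the prop at Y; the released (primary) structure is a cantilever built in at X.
Free-end deflection of the primary structure under the applied loading (downward +):
  point load 144.25 at a = 3.25: Pa²(3L − a)/(6EI) = 9078/EI
  clockwise couple 78.5 at a = 10.4: M₀a(2L − a)/(2EI) = 6368/EI
  δ_0 = 15446/EI
Flexibility coefficient — unit upward force at Y: δ_{YY} = L³/(3EI) = 732.3/EI.
With EI = 47000 kN·m²: δ_0 = 0.32864 m and δ_{YY} = 0.015582 m/kN.
Compatibility — the spring shortens by R_Y/k under the reaction it provides: δ_0 − R_Y·δ_{YY} = R_Y/k. With 1/k = 0.000081 m/kN, R_Y = δ_0 / (δ_{YY} + 1/k) = 0.32864 / (0.015582 + 0.000081) = 20.98 kN.
Vertical equilibrium: R_X = ΣP − R_Y = 144.2 − 20.98 = 123.3 kN.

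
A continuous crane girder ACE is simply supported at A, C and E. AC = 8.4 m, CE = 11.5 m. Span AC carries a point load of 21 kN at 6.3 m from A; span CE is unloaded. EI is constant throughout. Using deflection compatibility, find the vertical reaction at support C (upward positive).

Release continuity at C by inserting a hinge; the redundant is the internal moment M_C. The primary structure is two simply-supported spans AC and CE.
Discontinuity in slope at C on the released structure — sum the simple-span end rotations:
  span AC: point load 21 at a = 6.3: Pab(L + a)/(6LEI) = 81.03/EI
  relative rotation θ_0 = (81.03 + 0)/EI = 81.03/EI
A unit hogging moment at C produces rotation L₁/(3EI) + L₂/(3EI) = 6.633/EI.
Compatibility: M_C·(L₁+L₂)/(3EI) = θ_0, giving M_C = 12.22 kN·m (hogging).
Span AC, ΣM about A with M_C applied at C: R_C^{AC}·8.4 = 132.3 + 12.22, so R_C^{AC} = 17.2 kN and R_A = 21 − 17.2 = 3.796 kN.
Span CE, ΣM about E: R_C^{CE}·11.5 = 0 + 12.22, so R_C^{CE} = 1.062 kN and R_E = 0 − 1.062 = -1.062 kN.
R_C = 17.2 + 1.062 = 18.27 kN.

R_C = 18.27 kN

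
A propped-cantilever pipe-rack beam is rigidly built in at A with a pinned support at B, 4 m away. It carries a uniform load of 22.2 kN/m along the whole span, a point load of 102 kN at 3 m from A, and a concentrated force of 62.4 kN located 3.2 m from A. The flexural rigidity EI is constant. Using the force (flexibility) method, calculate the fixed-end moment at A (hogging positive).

M_A = 116.2 kN·m

Take the reaction at B as the redundant and release it; the primary structure is a cantilever fixed at A.
Free-end deflection of the primary structure under the applied loading (downward +):
  UDL 22.2: wL⁴/(8EI) = 710.4/EI
  point load 102 at a = 3: Pa²(3L − a)/(6EI) = 1377/EI
  point load 62.4 at a = 3.2: Pa²(3L − a)/(6EI) = 937.2/EI
  δ_0 = 3025/EI
Tip deflection under a unit load at B: L³/(3EI) = 21.33/EI.
The prop prevents deflection at B: R_B = δ_0/δ_{BB} = 3025/21.33 = 141.8 kN.
Moment equilibrium about A: M_A = Σ(load moments about A) − R_B·L = 683.3 − 141.8×4 = 116.2 kN·m.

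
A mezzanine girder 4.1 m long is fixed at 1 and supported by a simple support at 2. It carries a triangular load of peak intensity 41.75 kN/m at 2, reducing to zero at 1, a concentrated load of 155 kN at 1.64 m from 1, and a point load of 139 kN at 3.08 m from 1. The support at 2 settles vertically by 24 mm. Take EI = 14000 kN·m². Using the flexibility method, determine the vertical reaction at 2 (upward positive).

R_2 = 152.9 kN

Choose R_2 as the redundant. The primary structure is the cantilever fixed at 1.
Downward deflection at the released point 2 due to the loads:
  triangular load, peak 41.75 at the free end: 11w₀L⁴/(120EI) = 1081/EI
  point load 155 at a = 1.64: Pa²(3L − a)/(6EI) = 740.7/EI
  point load 139 at a = 3.08: Pa²(3L − a)/(6EI) = 2026/EI
  δ_0 = 3848/EI
Flexibility coefficient — unit upward force at 2: δ_{22} = L³/(3EI) = 22.97/EI.
With EI = 14000 kN·m²: δ_0 = 0.27488 m and δ_{22} = 0.001641 m/kN.
Compatibility — the beam at 2 must follow the support down by 0.024 m: δ_0 − R_2·δ_{22} = 0.024, so R_2 = (0.27488 − 0.024)/0.001641 = 152.9 kN.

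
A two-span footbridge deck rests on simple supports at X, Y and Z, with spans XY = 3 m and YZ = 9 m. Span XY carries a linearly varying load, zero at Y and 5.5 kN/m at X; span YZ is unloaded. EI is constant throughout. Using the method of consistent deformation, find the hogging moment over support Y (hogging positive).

Release continuity at Y by inserting a hinge; the redundant is the internal moment M_Y. The primary structure is two simply-supported spans XY and YZ.
Rotations at Y on the released spans (each span's end-slope, ×1/EI):
  span XY: triangular load, peak 5.5: 7w₀L³/(360EI) = 2.888/EI
  relative rotation θ_0 = (2.888 + 0)/EI = 2.888/EI
A unit hogging moment at Y produces rotation L₁/(3EI) + L₂/(3EI) = 4/EI.
Compatibility: M_Y·(L₁+L₂)/(3EI) = θ_0, giving M_Y = 0.7219 kN·m (hogging).

M_Y = 0.7219 kN·m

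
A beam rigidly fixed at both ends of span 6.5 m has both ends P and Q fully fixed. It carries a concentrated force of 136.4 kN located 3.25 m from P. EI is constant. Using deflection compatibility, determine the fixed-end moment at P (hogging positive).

Take the two fixed-end moments M_P, M_Q as redundants; the released structure is the simple span PQ.
End rotations of the released simple span under the applied load (×1/EI):
  at P: point load 136.4 at a = 3.25: Pab(L + b)/(6LEI) = 360.2/EI
  at Q: point load 136.4 at a = 3.25: Pab(L + a)/(6LEI) = 360.2/EI
  θ_P0 = 360.2/EI,  θ_Q0 = 360.2/EI
Flexibility coefficients: a unit moment at one end gives L/(3EI) there and L/(6EI) at the far end, so f₁₁ = f₂₂ = 2.167/EI and f₁₂ = f₂₁ = 1.083/EI.
Compatibility — zero rotation at each built-in end:
  2.167 M_P + 1.083 M_Q = 360.2
  1.083 M_P + 2.167 M_Q = 360.2
Solving the pair gives M_P = 110.8 kN·m and M_Q = 110.8 kN·m (hogging).

M_P = 110.8 kN·m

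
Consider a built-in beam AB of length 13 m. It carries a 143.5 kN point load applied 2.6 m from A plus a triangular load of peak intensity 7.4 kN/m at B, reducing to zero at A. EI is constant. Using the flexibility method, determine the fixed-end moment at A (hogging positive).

M_A = 280.5 kN·m

Release both end moments; the primary structure is a simply-supported span AB with redundants M_A and M_B.
Simple-span end rotations at A and B under the given loads:
  at A: point load 143.5 at a = 2.6: Pab(L + b)/(6LEI) = 1164/EI
  at B: point load 143.5 at a = 2.6: Pab(L + a)/(6LEI) = 776/EI
  at A: triangular load, peak 7.4: 7w₀L³/(360EI) = 316.1/EI
  at B: triangular load, peak 7.4: w₀L³/(45EI) = 361.3/EI
  θ_A0 = 1480/EI,  θ_B0 = 1137/EI
Flexibility coefficients: a unit moment at one end gives L/(3EI) there and L/(6EI) at the far end, so f₁₁ = f₂₂ = 4.333/EI and f₁₂ = f₂₁ = 2.167/EI.
Compatibility — zero rotation at each built-in end:
  4.333 M_A + 2.167 M_B = 1480
  2.167 M_A + 4.333 M_B = 1137
Solving the pair gives M_A = 280.5 kN·m and M_B = 122.2 kN·m (hogging).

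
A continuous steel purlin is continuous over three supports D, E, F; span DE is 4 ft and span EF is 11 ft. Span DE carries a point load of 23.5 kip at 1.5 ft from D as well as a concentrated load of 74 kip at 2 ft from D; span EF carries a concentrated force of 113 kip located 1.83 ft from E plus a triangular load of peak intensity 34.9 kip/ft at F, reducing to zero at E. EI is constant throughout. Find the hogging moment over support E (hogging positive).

Insert a hinge at E; M_E is the redundant, and each span becomes simply supported.
Discontinuity in slope at E on the released structure — sum the simple-span end rotations:
  span DE: point load 23.5 at a = 1.5: Pab(L + a)/(6LEI) = 20.2/EI
  span DE: point load 74 at a = 2: Pab(L + a)/(6LEI) = 74/EI
  span EF: point load 113 at a = 1.83: Pab(L + b)/(6LEI) = 579.5/EI
  span EF: triangular load, peak 34.9: 7w₀L³/(360EI) = 903.2/EI
  relative rotation θ_0 = (94.2 + 1483)/EI = 1577/EI
A unit hogging moment at E produces rotation L₁/(3EI) + L₂/(3EI) = 5/EI.
Compatibility: M_E·(L₁+L₂)/(3EI) = θ_0, giving M_E = 315.4 kip·ft (hogging).

M_E = 315.4 kip·ft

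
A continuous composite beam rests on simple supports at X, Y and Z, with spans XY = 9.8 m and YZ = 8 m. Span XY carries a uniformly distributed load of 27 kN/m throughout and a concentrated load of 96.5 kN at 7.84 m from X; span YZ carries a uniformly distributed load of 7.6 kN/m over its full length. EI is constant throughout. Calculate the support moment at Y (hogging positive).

Release continuity at Y by inserting a hinge; the redundant is the internal moment M_Y. The primary structure is two simply-supported spans XY and YZ.
End slopes at the hinge Y, treating each span as simply supported:
  span XY: UDL 27: wL³/(24EI) = 1059/EI
  span XY: point load 96.5 at a = 7.84: Pab(L + a)/(6LEI) = 444.9/EI
  span YZ: UDL 7.6: wL³/(24EI) = 162.1/EI
  relative rotation θ_0 = (1504 + 162.1)/EI = 1666/EI
A unit hogging moment at Y produces rotation L₁/(3EI) + L₂/(3EI) = 5.933/EI.
Slope continuity at Y: θ_0 = M_Y·5.933/EI, so M_Y = 1666/5.933 = 280.8 kN·m (hogging).

M_Y = 280.8 kN·m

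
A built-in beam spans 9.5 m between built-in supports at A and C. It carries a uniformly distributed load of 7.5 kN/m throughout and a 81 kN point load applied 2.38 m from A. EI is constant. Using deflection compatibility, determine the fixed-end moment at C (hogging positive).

M_C = 92.6 kN·m

Take the two fixed-end moments M_A, M_C as redundants; the released structure is the simple span AC.
End rotations of the released simple span under the applied load (×1/EI):
  at A: UDL 7.5: wL³/(24EI) = 267.9/EI
  at C: UDL 7.5: wL³/(24EI) = 267.9/EI
  at A: point load 81 at a = 2.38: Pab(L + b)/(6LEI) = 400.2/EI
  at C: point load 81 at a = 2.38: Pab(L + a)/(6LEI) = 286.1/EI
  θ_A0 = 668.1/EI,  θ_C0 = 554/EI
Flexibility coefficients: a unit moment at one end gives L/(3EI) there and L/(6EI) at the far end, so f₁₁ = f₂₂ = 3.167/EI and f₁₂ = f₂₁ = 1.583/EI.
Compatibility — zero rotation at each built-in end:
  3.167 M_A + 1.583 M_C = 668.1
  1.583 M_A + 3.167 M_C = 554
Solving the pair gives M_A = 164.7 kN·m and M_C = 92.6 kN·m (hogging).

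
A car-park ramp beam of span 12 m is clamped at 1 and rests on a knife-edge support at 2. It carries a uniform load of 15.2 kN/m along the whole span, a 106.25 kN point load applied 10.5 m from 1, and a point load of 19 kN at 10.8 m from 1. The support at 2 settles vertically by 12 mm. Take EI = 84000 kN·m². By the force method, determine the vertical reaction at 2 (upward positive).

Remove the prop at 2; the released (primary) structure is a cantilever built in at 1.
Free-end deflection of the primary structure under the applied loading (downward +):
  UDL 15.2: wL⁴/(8EI) = 39398/EI
  point load 106.25 at a = 10.5: Pa²(3L − a)/(6EI) = 49785/EI
  point load 19 at a = 10.8: Pa²(3L − a)/(6EI) = 9308/EI
  δ_0 = 98491/EI
Tip deflection under a unit load at 2: L³/(3EI) = 576/EI.
With EI = 84000 kN·m²: δ_0 = 1.1725 m and δ_{22} = 0.006857 m/kN.
Compatibility — the beam at 2 must follow the support down by 0.012 m: δ_0 − R_2·δ_{22} = 0.012, so R_2 = (1.1725 − 0.012)/0.006857 = 169.2 kN.

R_2 = 169.2 kN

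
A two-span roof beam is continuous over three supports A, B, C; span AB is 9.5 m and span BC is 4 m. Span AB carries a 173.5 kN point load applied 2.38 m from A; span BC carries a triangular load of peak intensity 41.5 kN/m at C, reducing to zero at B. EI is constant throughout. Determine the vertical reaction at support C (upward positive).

Release continuity at B by inserting a hinge; the redundant is the internal moment M_B. The primary structure is two simply-supported spans AB and BC.
Rotations at B on the released spans (each span's end-slope, ×1/EI):
  span AB: point load 173.5 at a = 2.38: Pab(L + a)/(6LEI) = 612.8/EI
  span BC: triangular load, peak 41.5: 7w₀L³/(360EI) = 51.64/EI
  relative rotation θ_0 = (612.8 + 51.64)/EI = 664.4/EI
A unit hogging moment at B produces rotation L₁/(3EI) + L₂/(3EI) = 4.5/EI.
Slope continuity at B: θ_0 = M_B·4.5/EI, so M_B = 664.4/4.5 = 147.6 kN·m (hogging).
Span BC, ΣM about C: R_B^{BC}·4 = 110.7 + 147.6, so R_B^{BC} = 64.58 kN and R_C = 83 − 64.58 = 18.42 kN.

R_C = 18.42 kN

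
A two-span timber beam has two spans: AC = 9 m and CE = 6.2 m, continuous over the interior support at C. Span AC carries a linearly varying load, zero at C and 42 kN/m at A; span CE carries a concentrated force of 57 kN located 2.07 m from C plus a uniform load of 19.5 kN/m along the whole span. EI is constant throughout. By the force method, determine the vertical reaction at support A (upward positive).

R_A = 105.7 kN

Insert a hinge at C; M_C is the redundant, and each span becomes simply supported.
Discontinuity in slope at C on the released structure — sum the simple-span end rotations:
  span AC: triangular load, peak 42: 7w₀L³/(360EI) = 595.4/EI
  span CE: point load 57 at a = 2.07: Pab(L + b)/(6LEI) = 135.3/EI
  span CE: UDL 19.5: wL³/(24EI) = 193.6/EI
  relative rotation θ_0 = (595.4 + 329)/EI = 924.3/EI
A unit hogging moment at C produces rotation L₁/(3EI) + L₂/(3EI) = 5.067/EI.
Compatibility: M_C·(L₁+L₂)/(3EI) = θ_0, giving M_C = 182.4 kN·m (hogging).
Span AC, ΣM about A with M_C applied at C: R_C^{AC}·9 = 567 + 182.4, so R_C^{AC} = 83.27 kN and R_A = 189 − 83.27 = 105.7 kN.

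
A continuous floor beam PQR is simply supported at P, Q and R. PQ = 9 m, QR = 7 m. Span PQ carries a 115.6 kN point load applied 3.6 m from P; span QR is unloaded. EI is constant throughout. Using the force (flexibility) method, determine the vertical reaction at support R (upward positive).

Release continuity at Q by inserting a hinge; the redundant is the internal moment M_Q. The primary structure is two simply-supported spans PQ and QR.
Rotations at Q on the released spans (each span's end-slope, ×1/EI):
  span PQ: point load 115.6 at a = 3.6: Pab(L + a)/(6LEI) = 524.4/EI
  relative rotation θ_0 = (524.4 + 0)/EI = 524.4/EI
A unit hogging moment at Q produces rotation L₁/(3EI) + L₂/(3EI) = 5.333/EI.
Slope continuity at Q: θ_0 = M_Q·5.333/EI, so M_Q = 524.4/5.333 = 98.32 kN·m (hogging).
Span QR, ΣM about R: R_Q^{QR}·7 = 0 + 98.32, so R_Q^{QR} = 14.05 kN and R_R = 0 − 14.05 = -14.05 kN.

R_R = -14.05 kN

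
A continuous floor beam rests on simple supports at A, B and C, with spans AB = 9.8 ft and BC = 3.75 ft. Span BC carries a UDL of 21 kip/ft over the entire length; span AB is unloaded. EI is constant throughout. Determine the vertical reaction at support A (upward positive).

Release continuity at B by inserting a hinge; the redundant is the internal moment M_B. The primary structure is two simply-supported spans AB and BC.
End slopes at the hinge B, treating each span as simply supported:
  span BC: UDL 21: wL³/(24EI) = 46.14/EI
  relative rotation θ_0 = (0 + 46.14)/EI = 46.14/EI
A unit hogging moment at B produces rotation L₁/(3EI) + L₂/(3EI) = 4.517/EI.
Compatibility: M_B·(L₁+L₂)/(3EI) = θ_0, giving M_B = 10.22 kip·ft (hogging).
Span AB, ΣM about A with M_B applied at B: R_B^{AB}·9.8 = 0 + 10.22, so R_B^{AB} = 1.042 kip and R_A = 0 − 1.042 = -1.042 kip.

R_A = -1.042 kip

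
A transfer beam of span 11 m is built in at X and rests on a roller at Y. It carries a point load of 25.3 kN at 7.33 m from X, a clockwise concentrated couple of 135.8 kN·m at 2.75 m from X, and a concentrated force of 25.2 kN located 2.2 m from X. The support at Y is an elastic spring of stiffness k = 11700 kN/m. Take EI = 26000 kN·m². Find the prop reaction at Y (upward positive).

Take the reaction at Y as the redundant and release it; the primary structure is a cantilever fixed at X.
Downward deflection at the released point Y due to the loads:
  point load 25.3 at a = 7.33: Pa²(3L − a)/(6EI) = 5816/EI
  clockwise couple 135.8 at a = 2.75: M₀a(2L − a)/(2EI) = 3594/EI
  point load 25.2 at a = 2.2: Pa²(3L − a)/(6EI) = 626.1/EI
  δ_0 = 10036/EI
Flexibility coefficient — unit upward force at Y: δ_{YY} = L³/(3EI) = 443.7/EI.
With EI = 26000 kN·m²: δ_0 = 0.38601 m and δ_{YY} = 0.017064 m/kN.
Compatibility — the spring shortens by R_Y/k under the reaction it provides: δ_0 − R_Y·δ_{YY} = R_Y/k. With 1/k = 0.000085 m/kN, R_Y = δ_0 / (δ_{YY} + 1/k) = 0.38601 / (0.017064 + 0.000085) = 22.51 kN.

R_Y = 22.51 kN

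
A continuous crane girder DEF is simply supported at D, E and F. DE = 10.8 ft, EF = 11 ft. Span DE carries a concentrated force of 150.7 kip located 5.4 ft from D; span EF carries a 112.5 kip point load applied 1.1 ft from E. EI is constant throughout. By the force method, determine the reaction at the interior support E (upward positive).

R_E = 214.1 kip

Insert a hinge at E; M_E is the redundant, and each span becomes simply supported.
Rotations at E on the released spans (each span's end-slope, ×1/EI):
  span DE: point load 150.7 at a = 5.4: Pab(L + a)/(6LEI) = 1099/EI
  span EF: point load 112.5 at a = 1.1: Pab(L + b)/(6LEI) = 388/EI
  relative rotation θ_0 = (1099 + 388)/EI = 1487/EI
A unit hogging moment at E produces rotation L₁/(3EI) + L₂/(3EI) = 7.267/EI.
Compatibility: M_E·(L₁+L₂)/(3EI) = θ_0, giving M_E = 204.6 kip·ft (hogging).
Span DE, ΣM about D with M_E applied at E: R_E^{DE}·10.8 = 813.8 + 204.6, so R_E^{DE} = 94.29 kip and R_D = 150.7 − 94.29 = 56.41 kip.
Span EF, ΣM about F: R_E^{EF}·11 = 1114 + 204.6, so R_E^{EF} = 119.8 kip and R_F = 112.5 − 119.8 = -7.347 kip.
R_E = 94.29 + 119.8 = 214.1 kip.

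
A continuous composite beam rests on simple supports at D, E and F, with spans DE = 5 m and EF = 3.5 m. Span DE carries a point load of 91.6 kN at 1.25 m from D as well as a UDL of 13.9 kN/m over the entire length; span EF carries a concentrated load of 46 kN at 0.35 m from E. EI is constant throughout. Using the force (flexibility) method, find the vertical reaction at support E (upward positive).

Take M_E as the redundant. Released structure: two simple spans DE and EF with a hinge at E.
Discontinuity in slope at E on the released structure — sum the simple-span end rotations:
  span DE: point load 91.6 at a = 1.25: Pab(L + a)/(6LEI) = 89.45/EI
  span DE: UDL 13.9: wL³/(24EI) = 72.4/EI
  span EF: point load 46 at a = 0.35: Pab(L + b)/(6LEI) = 16.06/EI
  relative rotation θ_0 = (161.8 + 16.06)/EI = 177.9/EI
A unit hogging moment at E produces rotation L₁/(3EI) + L₂/(3EI) = 2.833/EI.
Compatibility: M_E·(L₁+L₂)/(3EI) = θ_0, giving M_E = 62.79 kN·m (hogging).
Span DE, ΣM about D with M_E applied at E: R_E^{DE}·5 = 288.2 + 62.79, so R_E^{DE} = 70.21 kN and R_D = 161.1 − 70.21 = 90.89 kN.
Span EF, ΣM about F: R_E^{EF}·3.5 = 144.9 + 62.79, so R_E^{EF} = 59.34 kN and R_F = 46 − 59.34 = -13.34 kN.
R_E = 70.21 + 59.34 = 129.5 kN.

R_E = 129.5 kN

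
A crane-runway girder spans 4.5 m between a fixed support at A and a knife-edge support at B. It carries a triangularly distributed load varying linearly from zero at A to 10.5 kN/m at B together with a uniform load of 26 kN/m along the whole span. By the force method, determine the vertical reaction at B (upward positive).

Remove the prop at B; the released (primary) structure is a cantilever built in at A.
Deflection at B on the released cantilever, summing each load's contribution:
  triangular load, peak 10.5 at the free end: 11w₀L⁴/(120EI) = 394.7/EI
  UDL 26: wL⁴/(8EI) = 1333/EI
  δ_0 = 1727/EI
Tip deflection under a unit load at B: L³/(3EI) = 30.38/EI.
The prop prevents deflection at B: R_B = δ_0/δ_{BB} = 1727/30.38 = 56.87 kN.

R_B = 56.87 kN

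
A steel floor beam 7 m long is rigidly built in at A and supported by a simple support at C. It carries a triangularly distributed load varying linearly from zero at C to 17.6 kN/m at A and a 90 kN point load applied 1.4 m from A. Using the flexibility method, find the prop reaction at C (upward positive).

R_C = 17.36 kN

Remove the prop at C; the released (primary) structure is a cantilever built in at A.
Primary-structure tip deflection at C by superposition:
  triangular load, peak 17.6 at the fixed end: w₀L⁴/(30EI) = 1409/EI
  point load 90 at a = 1.4: Pa²(3L − a)/(6EI) = 576.2/EI
  δ_0 = 1985/EI
Flexibility coefficient — unit upward force at C: δ_{CC} = L³/(3EI) = 114.3/EI.
The prop prevents deflection at C: R_C = δ_0/δ_{CC} = 1985/114.3 = 17.36 kN.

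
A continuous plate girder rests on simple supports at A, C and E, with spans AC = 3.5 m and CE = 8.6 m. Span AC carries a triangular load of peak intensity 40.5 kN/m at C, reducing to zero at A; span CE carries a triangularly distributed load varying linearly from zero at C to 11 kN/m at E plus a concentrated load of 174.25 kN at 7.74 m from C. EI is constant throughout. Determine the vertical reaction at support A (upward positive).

Insert a hinge at C; M_C is the redundant, and each span becomes simply supported.
Discontinuity in slope at C on the released structure — sum the simple-span end rotations:
  span AC: triangular load, peak 40.5: w₀L³/(45EI) = 38.59/EI
  span CE: triangular load, peak 11: 7w₀L³/(360EI) = 136/EI
  span CE: point load 174.25 at a = 7.74: Pab(L + b)/(6LEI) = 212.6/EI
  relative rotation θ_0 = (38.59 + 348.7)/EI = 387.3/EI
A unit hogging moment at C produces rotation L₁/(3EI) + L₂/(3EI) = 4.033/EI.
Compatibility: M_C·(L₁+L₂)/(3EI) = θ_0, giving M_C = 96.02 kN·m (hogging).
Span AC, ΣM about A with M_C applied at C: R_C^{AC}·3.5 = 165.4 + 96.02, so R_C^{AC} = 74.68 kN and R_A = 70.88 − 74.68 = -3.809 kN.

R_A = -3.809 kN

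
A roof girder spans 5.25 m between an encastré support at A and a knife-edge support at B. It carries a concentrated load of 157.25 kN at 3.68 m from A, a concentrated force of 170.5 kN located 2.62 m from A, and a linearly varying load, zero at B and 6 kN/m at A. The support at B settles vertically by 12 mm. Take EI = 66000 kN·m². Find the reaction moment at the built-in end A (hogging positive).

M_A = 377.6 kN·m

Remove the prop at B; the released (primary) structure is a cantilever built in at A.
Free-end deflection of the primary structure under the applied loading (downward +):
  point load 157.25 at a = 3.68: Pa²(3L − a)/(6EI) = 4284/EI
  point load 170.5 at a = 2.62: Pa²(3L − a)/(6EI) = 2561/EI
  triangular load, peak 6 at the fixed end: w₀L⁴/(30EI) = 151.9/EI
  δ_0 = 6997/EI
Tip deflection under a unit load at B: L³/(3EI) = 48.23/EI.
With EI = 66000 kN·m²: δ_0 = 0.10602 m and δ_{BB} = 0.000731 m/kN.
Compatibility — the beam at B must follow the support down by 0.012 m: δ_0 − R_B·δ_{BB} = 0.012, so R_B = (0.10602 − 0.012)/0.000731 = 128.6 kN.
Moment equilibrium about A: M_A = Σ(load moments about A) − R_B·L = 1053 − 128.6×5.25 = 377.6 kN·m.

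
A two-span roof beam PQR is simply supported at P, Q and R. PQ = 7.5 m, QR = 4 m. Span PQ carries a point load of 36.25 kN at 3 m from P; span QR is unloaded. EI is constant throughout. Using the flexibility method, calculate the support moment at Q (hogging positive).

M_Q = 29.79 kN·m

Release continuity at Q by inserting a hinge; the redundant is the internal moment M_Q. The primary structure is two simply-supported spans PQ and QR.
Discontinuity in slope at Q on the released structure — sum the simple-span end rotations:
  span PQ: point load 36.25 at a = 3: Pab(L + a)/(6LEI) = 114.2/EI
  relative rotation θ_0 = (114.2 + 0)/EI = 114.2/EI
A unit hogging moment at Q produces rotation L₁/(3EI) + L₂/(3EI) = 3.833/EI.
Compatibility: M_Q·(L₁+L₂)/(3EI) = θ_0, giving M_Q = 29.79 kN·m (hogging).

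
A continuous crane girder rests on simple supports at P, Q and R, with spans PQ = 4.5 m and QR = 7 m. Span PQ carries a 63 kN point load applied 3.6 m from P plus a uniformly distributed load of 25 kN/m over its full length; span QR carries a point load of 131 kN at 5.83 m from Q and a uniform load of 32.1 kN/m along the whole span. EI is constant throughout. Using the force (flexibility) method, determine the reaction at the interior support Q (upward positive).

Release continuity at Q by inserting a hinge; the redundant is the internal moment M_Q. The primary structure is two simply-supported spans PQ and QR.
Discontinuity in slope at Q on the released structure — sum the simple-span end rotations:
  span PQ: point load 63 at a = 3.6: Pab(L + a)/(6LEI) = 61.24/EI
  span PQ: UDL 25: wL³/(24EI) = 94.92/EI
  span QR: point load 131 at a = 5.83: Pab(L + b)/(6LEI) = 173.8/EI
  span QR: UDL 32.1: wL³/(24EI) = 458.8/EI
  relative rotation θ_0 = (156.2 + 632.6)/EI = 788.7/EI
A unit hogging moment at Q produces rotation L₁/(3EI) + L₂/(3EI) = 3.833/EI.
Compatibility: M_Q·(L₁+L₂)/(3EI) = θ_0, giving M_Q = 205.8 kN·m (hogging).
Span PQ, ΣM about P with M_Q applied at Q: R_Q^{PQ}·4.5 = 479.9 + 205.8, so R_Q^{PQ} = 152.4 kN and R_P = 175.5 − 152.4 = 23.13 kN.
Span QR, ΣM about R: R_Q^{QR}·7 = 939.7 + 205.8, so R_Q^{QR} = 163.6 kN and R_R = 355.7 − 163.6 = 192.1 kN.
R_Q = 152.4 + 163.6 = 316 kN.

R_Q = 316 kN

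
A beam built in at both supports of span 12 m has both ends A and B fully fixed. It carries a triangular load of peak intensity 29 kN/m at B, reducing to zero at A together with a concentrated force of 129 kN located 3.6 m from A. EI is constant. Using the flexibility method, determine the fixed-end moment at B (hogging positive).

Release both end moments; the primary structure is a simply-supported span AB with redundants M_A and M_B.
Simple-span end rotations at A and B under the given loads:
  at A: triangular load, peak 29: 7w₀L³/(360EI) = 974.4/EI
  at B: triangular load, peak 29: w₀L³/(45EI) = 1114/EI
  at A: point load 129 at a = 3.6: Pab(L + b)/(6LEI) = 1105/EI
  at B: point load 129 at a = 3.6: Pab(L + a)/(6LEI) = 845.2/EI
  θ_A0 = 2080/EI,  θ_B0 = 1959/EI
Flexibility coefficients: a unit moment at one end gives L/(3EI) there and L/(6EI) at the far end, so f₁₁ = f₂₂ = 4/EI and f₁₂ = f₂₁ = 2/EI.
Compatibility — zero rotation at each built-in end:
  4 M_A + 2 M_B = 2080
  2 M_A + 4 M_B = 1959
Solving the pair gives M_A = 366.8 kN·m and M_B = 306.3 kN·m (hogging).

M_B = 306.3 kN·m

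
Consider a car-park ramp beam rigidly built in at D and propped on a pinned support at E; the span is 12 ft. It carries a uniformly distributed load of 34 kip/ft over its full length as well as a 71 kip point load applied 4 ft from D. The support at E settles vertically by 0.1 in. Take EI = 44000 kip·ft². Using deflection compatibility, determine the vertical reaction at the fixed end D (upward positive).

R_D = 316.1 kip

Take the reaction at E as the redundant and release it; the primary structure is a cantilever fixed at D.
Deflection at E on the released cantilever, summing each load's contribution:
  UDL 34: wL⁴/(8EI) = 88128/EI
  point load 71 at a = 4: Pa²(3L − a)/(6EI) = 6059/EI
  δ_0 = 94187/EI
Flexibility coefficient — unit upward force at E: δ_{EE} = L³/(3EI) = 576/EI.
With EI = 44000 kip·ft²: δ_0 = 2.1406 ft and δ_{EE} = 0.013091 ft/kip.
Compatibility — the beam at E must follow the support down by 0.008333 ft: δ_0 − R_E·δ_{EE} = 0.008333, so R_E = (2.1406 − 0.008333)/0.013091 = 162.9 kip.
Vertical equilibrium: R_D = ΣP − R_E = 479 − 162.9 = 316.1 kip.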